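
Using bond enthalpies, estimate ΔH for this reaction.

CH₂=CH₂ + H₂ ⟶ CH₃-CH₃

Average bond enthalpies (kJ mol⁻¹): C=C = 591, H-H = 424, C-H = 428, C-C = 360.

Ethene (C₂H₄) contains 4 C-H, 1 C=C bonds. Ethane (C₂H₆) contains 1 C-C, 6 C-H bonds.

ΔH ≈ −201 kJ

Bonds broken (reactants):
  C-H: 4 × 428 = 1712
  C=C: 1 × 591 = 591
  H-H: 1 × 424 = 424
  Σ(broken) = 2727 kJ
Bonds formed (products):
  C-C: 1 × 360 = 360
  C-H: 6 × 428 = 2568
  Σ(formed) = 2928 kJ
ΔH = Σ(broken) − Σ(formed) = 2727 − 2928 = −201 kJ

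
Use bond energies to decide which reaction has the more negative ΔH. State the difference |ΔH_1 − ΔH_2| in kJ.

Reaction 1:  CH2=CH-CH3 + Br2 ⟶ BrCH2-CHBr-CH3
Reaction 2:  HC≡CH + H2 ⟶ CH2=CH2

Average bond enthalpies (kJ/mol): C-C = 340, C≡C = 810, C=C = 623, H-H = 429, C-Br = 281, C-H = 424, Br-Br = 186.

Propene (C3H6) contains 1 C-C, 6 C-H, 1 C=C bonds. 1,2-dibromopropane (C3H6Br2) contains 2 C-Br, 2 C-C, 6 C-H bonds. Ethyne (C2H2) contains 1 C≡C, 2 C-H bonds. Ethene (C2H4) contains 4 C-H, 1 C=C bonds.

Reaction 1:
  Bonds broken (reactants):
    Br-Br: 1 × 186 = 186
    C-C: 1 × 340 = 340
    C-H: 6 × 424 = 2544
    C=C: 1 × 623 = 623
    Σ(broken) = 3693 kJ
  Bonds formed (products):
    C-Br: 2 × 281 = 562
    C-C: 2 × 340 = 680
    C-H: 6 × 424 = 2544
    Σ(formed) = 3786 kJ
  ΔH_1 = 3693 − 3786 = −93 kJ
Reaction 2:
  Bonds broken (reactants):
    C≡C: 1 × 810 = 810
    C-H: 2 × 424 = 848
    H-H: 1 × 429 = 429
    Σ(broken) = 2087 kJ
  Bonds formed (products):
    C-H: 4 × 424 = 1696
    C=C: 1 × 623 = 623
    Σ(formed) = 2319 kJ
  ΔH_2 = 2087 − 2319 = −232 kJ
ΔH_1 − ΔH_2 = +139 kJ, so reaction 2 has the more negative ΔH; |ΔH_1 − ΔH_2| = 139 kJ.

Reaction 2, by 139 kJ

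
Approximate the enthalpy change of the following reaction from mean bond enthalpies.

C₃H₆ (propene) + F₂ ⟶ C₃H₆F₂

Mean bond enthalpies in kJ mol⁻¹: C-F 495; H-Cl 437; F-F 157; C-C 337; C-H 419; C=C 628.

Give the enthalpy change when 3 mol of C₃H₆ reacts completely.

ΔH = −1626 kJ

Bonds broken (reactants):
  C-C: 1 × 337 = 337
  C-H: 6 × 419 = 2514
  C=C: 1 × 628 = 628
  F-F: 1 × 157 = 157
  Σ(broken) = 3636 kJ
Bonds formed (products):
  C-C: 2 × 337 = 674
  C-F: 2 × 495 = 990
  C-H: 6 × 419 = 2514
  Σ(formed) = 4178 kJ
ΔH = Σ(broken) − Σ(formed) = 3636 − 4178 = −542 kJ
For 3× the reaction as written: 3 × (−542) = −1626 kJ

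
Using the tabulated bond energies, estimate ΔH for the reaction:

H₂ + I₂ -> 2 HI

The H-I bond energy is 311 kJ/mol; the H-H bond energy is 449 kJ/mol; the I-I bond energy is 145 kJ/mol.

ΔH ≈ −28 kJ

Bonds broken (reactants):
  H-H: 1 × 449 = 449
  I-I: 1 × 145 = 145
  Σ(broken) = 594 kJ
Bonds formed (products):
  H-I: 2 × 311 = 622
  Σ(formed) = 622 kJ
ΔH = Σ(broken) − Σ(formed) = 594 − 622 = −28 kJ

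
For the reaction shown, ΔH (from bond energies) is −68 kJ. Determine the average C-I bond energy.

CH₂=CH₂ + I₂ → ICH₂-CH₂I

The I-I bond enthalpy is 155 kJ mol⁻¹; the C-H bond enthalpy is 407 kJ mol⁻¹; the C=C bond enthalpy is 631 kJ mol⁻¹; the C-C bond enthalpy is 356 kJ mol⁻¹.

D(C-I) ≈ 249 kJ/mol

Let D be the C-I bond energy.
Σ(broken) = 4×407 + 1×631 + 1×155 = 2414
Σ(formed) = 1×356 + 4×407 + 2×D = 1984 + 2D
ΔH = Σ(broken) − Σ(formed) = (2414) − (1984 + 2D) = +430 − 2D
Setting this equal to −68 kJ gives 2D = 498, so D = 249 kJ/mol.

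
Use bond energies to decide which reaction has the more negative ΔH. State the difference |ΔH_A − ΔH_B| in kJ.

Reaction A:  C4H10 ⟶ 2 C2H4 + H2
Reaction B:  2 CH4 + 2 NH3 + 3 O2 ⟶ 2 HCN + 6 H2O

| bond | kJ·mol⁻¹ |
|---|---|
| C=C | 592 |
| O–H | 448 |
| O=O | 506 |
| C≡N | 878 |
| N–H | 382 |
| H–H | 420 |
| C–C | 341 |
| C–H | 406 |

Reaction B, by 1117 kJ

Reaction A:
  Bonds broken (reactants):
    C–C: 3 × 341 = 1023
    C–H: 10 × 406 = 4060
    Σ(broken) = 5083 kJ
  Bonds formed (products):
    C–H: 8 × 406 = 3248
    C=C: 2 × 592 = 1184
    H–H: 1 × 420 = 420
    Σ(formed) = 4852 kJ
  ΔH_A = 5083 − 4852 = +231 kJ
Reaction B:
  Bonds broken (reactants):
    C–H: 8 × 406 = 3248
    N–H: 6 × 382 = 2292
    O=O: 3 × 506 = 1518
    Σ(broken) = 7058 kJ
  Bonds formed (products):
    C≡N: 2 × 878 = 1756
    C–H: 2 × 406 = 812
    O–H: 12 × 448 = 5376
    Σ(formed) = 7944 kJ
  ΔH_B = 7058 − 7944 = −886 kJ
ΔH_A − ΔH_B = +1117 kJ, so reaction B has the more negative ΔH; |ΔH_A − ΔH_B| = 1117 kJ.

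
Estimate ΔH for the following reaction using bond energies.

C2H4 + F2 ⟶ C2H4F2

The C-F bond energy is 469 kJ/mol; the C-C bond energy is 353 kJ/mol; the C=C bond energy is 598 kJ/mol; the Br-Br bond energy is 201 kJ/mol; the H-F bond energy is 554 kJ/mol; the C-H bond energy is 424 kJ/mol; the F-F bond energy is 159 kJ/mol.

ΔH ≈ −534 kJ

Bonds broken (reactants):
  C-H: 4 × 424 = 1696
  C=C: 1 × 598 = 598
  F-F: 1 × 159 = 159
  Σ(broken) = 2453 kJ
Bonds formed (products):
  C-C: 1 × 353 = 353
  C-F: 2 × 469 = 938
  C-H: 4 × 424 = 1696
  Σ(formed) = 2987 kJ
ΔH = Σ(broken) − Σ(formed) = 2453 − 2987 = −534 kJ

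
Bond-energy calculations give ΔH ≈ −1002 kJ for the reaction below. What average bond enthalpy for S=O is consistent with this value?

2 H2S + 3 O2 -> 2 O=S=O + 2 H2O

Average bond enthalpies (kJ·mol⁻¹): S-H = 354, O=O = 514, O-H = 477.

Let D be the S=O bond energy.
Σ(broken) = 3×514 + 4×354 = 2958
Σ(formed) = 4×477 + 4×D = 1908 + 4D
ΔH = Σ(broken) − Σ(formed) = (2958) − (1908 + 4D) = +1050 − 4D
Setting this equal to −1002 kJ gives 4D = 2052, so D = 513 kJ/mol.

D(S=O) ≈ 513 kJ/mol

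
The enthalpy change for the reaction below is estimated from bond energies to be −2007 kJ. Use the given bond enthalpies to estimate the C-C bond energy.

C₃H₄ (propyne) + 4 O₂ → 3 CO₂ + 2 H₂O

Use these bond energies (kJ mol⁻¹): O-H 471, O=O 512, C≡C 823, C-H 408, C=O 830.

D(C-C) ≈ 354 kJ/mol

Let D be the C-C bond energy.
Σ(broken) = 1×823 + 1×D + 4×408 + 4×512 = 4503 + D
Σ(formed) = 6×830 + 4×471 = 6864
ΔH = Σ(broken) − Σ(formed) = (4503 + D) − (6864) = −2361 + D
Setting this equal to −2007 kJ gives D = 354 kJ/mol.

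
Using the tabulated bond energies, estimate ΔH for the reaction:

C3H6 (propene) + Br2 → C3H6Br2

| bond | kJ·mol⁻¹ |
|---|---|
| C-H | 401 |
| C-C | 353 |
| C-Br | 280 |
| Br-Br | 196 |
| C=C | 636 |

ΔH ≈ −81 kJ

Bonds broken (reactants):
  Br-Br: 1 × 196 = 196
  C-C: 1 × 353 = 353
  C-H: 6 × 401 = 2406
  C=C: 1 × 636 = 636
  Σ(broken) = 3591 kJ
Bonds formed (products):
  C-Br: 2 × 280 = 560
  C-C: 2 × 353 = 706
  C-H: 6 × 401 = 2406
  Σ(formed) = 3672 kJ
ΔH = Σ(broken) − Σ(formed) = 3591 − 3672 = −81 kJ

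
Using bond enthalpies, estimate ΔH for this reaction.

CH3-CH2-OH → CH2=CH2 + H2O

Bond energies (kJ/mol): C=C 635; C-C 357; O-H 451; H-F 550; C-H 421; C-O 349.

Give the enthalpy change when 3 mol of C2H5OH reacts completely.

ΔH = +123 kJ

Bonds broken (reactants):
  C-C: 1 × 357 = 357
  C-H: 5 × 421 = 2105
  C-O: 1 × 349 = 349
  O-H: 1 × 451 = 451
  Σ(broken) = 3262 kJ
Bonds formed (products):
  C-H: 4 × 421 = 1684
  C=C: 1 × 635 = 635
  O-H: 2 × 451 = 902
  Σ(formed) = 3221 kJ
ΔH = Σ(broken) − Σ(formed) = 3262 − 3221 = +41 kJ
For 3× the reaction as written: 3 × (+41) = +123 kJ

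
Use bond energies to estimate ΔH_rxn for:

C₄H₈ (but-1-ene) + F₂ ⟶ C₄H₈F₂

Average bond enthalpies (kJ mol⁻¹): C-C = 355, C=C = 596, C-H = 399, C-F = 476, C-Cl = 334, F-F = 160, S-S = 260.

ΔH ≈ −551 kJ

Bonds broken (reactants):
  C-C: 2 × 355 = 710
  C-H: 8 × 399 = 3192
  C=C: 1 × 596 = 596
  F-F: 1 × 160 = 160
  Σ(broken) = 4658 kJ
Bonds formed (products):
  C-C: 3 × 355 = 1065
  C-F: 2 × 476 = 952
  C-H: 8 × 399 = 3192
  Σ(formed) = 5209 kJ
ΔH = Σ(broken) − Σ(formed) = 4658 − 5209 = −551 kJ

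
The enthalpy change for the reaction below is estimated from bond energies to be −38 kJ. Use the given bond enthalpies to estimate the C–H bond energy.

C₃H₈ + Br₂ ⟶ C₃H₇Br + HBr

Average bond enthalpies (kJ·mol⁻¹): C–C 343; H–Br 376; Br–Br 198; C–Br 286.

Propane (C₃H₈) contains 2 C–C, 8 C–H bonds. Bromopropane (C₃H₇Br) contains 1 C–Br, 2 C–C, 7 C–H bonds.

D(C–H) ≈ 426 kJ/mol

Let D be the C–H bond energy.
Σ(broken) = 1×198 + 2×343 + 8×D = 884 + 8D
Σ(formed) = 1×286 + 2×343 + 7×D + 1×376 = 1348 + 7D
ΔH = Σ(broken) − Σ(formed) = (884 + 8D) − (1348 + 7D) = −464 + D
Setting this equal to −38 kJ gives D = 426 kJ/mol.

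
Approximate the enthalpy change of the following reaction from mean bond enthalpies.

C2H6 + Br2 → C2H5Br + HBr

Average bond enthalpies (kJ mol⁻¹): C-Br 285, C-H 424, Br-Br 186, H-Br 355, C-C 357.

ΔH ≈ −30 kJ

Bonds broken (reactants):
  Br-Br: 1 × 186 = 186
  C-C: 1 × 357 = 357
  C-H: 6 × 424 = 2544
  Σ(broken) = 3087 kJ
Bonds formed (products):
  C-Br: 1 × 285 = 285
  C-C: 1 × 357 = 357
  C-H: 5 × 424 = 2120
  H-Br: 1 × 355 = 355
  Σ(formed) = 3117 kJ
ΔH = Σ(broken) − Σ(formed) = 3087 − 3117 = −30 kJ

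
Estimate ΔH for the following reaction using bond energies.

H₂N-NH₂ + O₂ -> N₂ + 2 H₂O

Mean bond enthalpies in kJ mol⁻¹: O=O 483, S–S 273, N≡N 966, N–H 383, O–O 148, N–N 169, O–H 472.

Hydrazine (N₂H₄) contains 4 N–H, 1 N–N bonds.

ΔH ≈ −670 kJ

Bonds broken (reactants):
  N–H: 4 × 383 = 1532
  N–N: 1 × 169 = 169
  O=O: 1 × 483 = 483
  Σ(broken) = 2184 kJ
Bonds formed (products):
  N≡N: 1 × 966 = 966
  O–H: 4 × 472 = 1888
  Σ(formed) = 2854 kJ
ΔH = Σ(broken) − Σ(formed) = 2184 − 2854 = −670 kJ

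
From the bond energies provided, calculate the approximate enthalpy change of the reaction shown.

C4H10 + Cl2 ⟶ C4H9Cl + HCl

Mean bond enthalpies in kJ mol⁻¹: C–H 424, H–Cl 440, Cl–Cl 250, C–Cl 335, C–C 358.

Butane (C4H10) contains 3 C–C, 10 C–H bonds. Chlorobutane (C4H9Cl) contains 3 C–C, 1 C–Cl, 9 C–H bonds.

ΔH ≈ −101 kJ

Bonds broken (reactants):
  C–C: 3 × 358 = 1074
  C–H: 10 × 424 = 4240
  Cl–Cl: 1 × 250 = 250
  Σ(broken) = 5564 kJ
Bonds formed (products):
  C–C: 3 × 358 = 1074
  C–Cl: 1 × 335 = 335
  C–H: 9 × 424 = 3816
  H–Cl: 1 × 440 = 440
  Σ(formed) = 5665 kJ
ΔH = Σ(broken) − Σ(formed) = 5564 − 5665 = −101 kJ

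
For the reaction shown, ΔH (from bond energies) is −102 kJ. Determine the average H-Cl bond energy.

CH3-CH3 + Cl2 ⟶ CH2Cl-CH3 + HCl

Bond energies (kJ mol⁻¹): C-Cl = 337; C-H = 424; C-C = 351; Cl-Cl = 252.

D(H-Cl) ≈ 441 kJ/mol

Let D be the H-Cl bond energy.
Σ(broken) = 1×351 + 6×424 + 1×252 = 3147
Σ(formed) = 1×351 + 1×337 + 5×424 + 1×D = 2808 + D
ΔH = Σ(broken) − Σ(formed) = (3147) − (2808 + D) = +339 − D
Setting this equal to −102 kJ gives D = 441 kJ/mol.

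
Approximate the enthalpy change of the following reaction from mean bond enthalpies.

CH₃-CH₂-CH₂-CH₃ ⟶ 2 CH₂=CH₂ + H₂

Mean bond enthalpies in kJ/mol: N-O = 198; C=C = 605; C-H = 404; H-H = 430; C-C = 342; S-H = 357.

ΔH ≈ +194 kJ

Bonds broken (reactants):
  C-C: 3 × 342 = 1026
  C-H: 10 × 404 = 4040
  Σ(broken) = 5066 kJ
Bonds formed (products):
  C-H: 8 × 404 = 3232
  C=C: 2 × 605 = 1210
  H-H: 1 × 430 = 430
  Σ(formed) = 4872 kJ
ΔH = Σ(broken) − Σ(formed) = 5066 − 4872 = +194 kJ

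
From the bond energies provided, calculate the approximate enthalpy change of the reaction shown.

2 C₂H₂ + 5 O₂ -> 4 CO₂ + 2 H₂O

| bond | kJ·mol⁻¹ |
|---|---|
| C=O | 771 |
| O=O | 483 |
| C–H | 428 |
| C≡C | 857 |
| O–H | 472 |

ΔH ≈ −2215 kJ

Bonds broken (reactants):
  C≡C: 2 × 857 = 1714
  C–H: 4 × 428 = 1712
  O=O: 5 × 483 = 2415
  Σ(broken) = 5841 kJ
Bonds formed (products):
  C=O: 8 × 771 = 6168
  O–H: 4 × 472 = 1888
  Σ(formed) = 8056 kJ
ΔH = Σ(broken) − Σ(formed) = 5841 − 8056 = −2215 kJ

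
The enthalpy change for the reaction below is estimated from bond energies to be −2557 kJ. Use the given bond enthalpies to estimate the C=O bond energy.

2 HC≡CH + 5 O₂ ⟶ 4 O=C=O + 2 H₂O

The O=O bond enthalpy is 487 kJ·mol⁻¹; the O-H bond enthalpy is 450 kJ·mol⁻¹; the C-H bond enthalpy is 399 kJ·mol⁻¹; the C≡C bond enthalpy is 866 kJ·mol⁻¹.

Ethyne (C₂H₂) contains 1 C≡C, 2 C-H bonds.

D(C=O) ≈ 815 kJ/mol

Let D be the C=O bond energy.
Σ(broken) = 2×866 + 4×399 + 5×487 = 5763
Σ(formed) = 8×D + 4×450 = 1800 + 8D
ΔH = Σ(broken) − Σ(formed) = (5763) − (1800 + 8D) = +3963 − 8D
Setting this equal to −2557 kJ gives 8D = 6520, so D = 815 kJ/mol.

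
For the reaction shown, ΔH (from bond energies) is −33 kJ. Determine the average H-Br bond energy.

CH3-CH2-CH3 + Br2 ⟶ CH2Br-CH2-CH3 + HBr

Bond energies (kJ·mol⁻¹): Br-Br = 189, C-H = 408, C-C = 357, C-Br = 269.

Let D be the H-Br bond energy.
Σ(broken) = 1×189 + 2×357 + 8×408 = 4167
Σ(formed) = 1×269 + 2×357 + 7×408 + 1×D = 3839 + D
ΔH = Σ(broken) − Σ(formed) = (4167) − (3839 + D) = +328 − D
Setting this equal to −33 kJ gives D = 361 kJ/mol.

D(H-Br) ≈ 361 kJ/mol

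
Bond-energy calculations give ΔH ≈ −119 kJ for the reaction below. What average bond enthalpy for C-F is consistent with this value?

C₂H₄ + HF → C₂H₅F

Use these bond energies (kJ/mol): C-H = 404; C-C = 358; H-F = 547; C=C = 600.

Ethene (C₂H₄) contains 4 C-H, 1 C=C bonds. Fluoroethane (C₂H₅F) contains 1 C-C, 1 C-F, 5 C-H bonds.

Let D be the C-F bond energy.
Σ(broken) = 4×404 + 1×600 + 1×547 = 2763
Σ(formed) = 1×358 + 1×D + 5×404 = 2378 + D
ΔH = Σ(broken) − Σ(formed) = (2763) − (2378 + D) = +385 − D
Setting this equal to −119 kJ gives D = 504 kJ/mol.

D(C-F) ≈ 504 kJ/mol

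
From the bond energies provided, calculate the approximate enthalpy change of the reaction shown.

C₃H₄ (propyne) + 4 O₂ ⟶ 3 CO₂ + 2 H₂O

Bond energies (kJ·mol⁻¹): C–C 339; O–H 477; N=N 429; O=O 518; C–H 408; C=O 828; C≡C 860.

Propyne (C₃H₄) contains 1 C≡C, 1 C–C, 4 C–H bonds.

ΔH ≈ −1973 kJ

Bonds broken (reactants):
  C≡C: 1 × 860 = 860
  C–C: 1 × 339 = 339
  C–H: 4 × 408 = 1632
  O=O: 4 × 518 = 2072
  Σ(broken) = 4903 kJ
Bonds formed (products):
  C=O: 6 × 828 = 4968
  O–H: 4 × 477 = 1908
  Σ(formed) = 6876 kJ
ΔH = Σ(broken) − Σ(formed) = 4903 − 6876 = −1973 kJ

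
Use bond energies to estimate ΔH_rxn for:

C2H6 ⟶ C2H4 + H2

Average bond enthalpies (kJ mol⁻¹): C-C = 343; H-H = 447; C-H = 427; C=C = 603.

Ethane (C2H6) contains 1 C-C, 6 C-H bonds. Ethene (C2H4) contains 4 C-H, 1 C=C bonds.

ΔH ≈ +147 kJ

Bonds broken (reactants):
  C-C: 1 × 343 = 343
  C-H: 6 × 427 = 2562
  Σ(broken) = 2905 kJ
Bonds formed (products):
  C-H: 4 × 427 = 1708
  C=C: 1 × 603 = 603
  H-H: 1 × 447 = 447
  Σ(formed) = 2758 kJ
ΔH = Σ(broken) − Σ(formed) = 2905 − 2758 = +147 kJ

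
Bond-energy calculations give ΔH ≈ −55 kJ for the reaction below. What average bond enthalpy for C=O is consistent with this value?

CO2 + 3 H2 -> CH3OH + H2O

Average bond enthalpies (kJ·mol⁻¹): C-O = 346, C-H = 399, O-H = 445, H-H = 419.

D(C=O) ≈ 783 kJ/mol

Let D be the C=O bond energy.
Σ(broken) = 2×D + 3×419 = 1257 + 2D
Σ(formed) = 3×399 + 1×346 + 3×445 = 2878
ΔH = Σ(broken) − Σ(formed) = (1257 + 2D) − (2878) = −1621 + 2D
Setting this equal to −55 kJ gives 2D = 1566, so D = 783 kJ/mol.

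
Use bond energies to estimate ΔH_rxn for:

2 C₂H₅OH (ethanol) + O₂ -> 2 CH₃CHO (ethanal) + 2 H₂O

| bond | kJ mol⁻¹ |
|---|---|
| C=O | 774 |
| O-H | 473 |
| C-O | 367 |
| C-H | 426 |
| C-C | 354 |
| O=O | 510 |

ΔH ≈ −398 kJ

Bonds broken (reactants):
  C-C: 2 × 354 = 708
  C-H: 10 × 426 = 4260
  C-O: 2 × 367 = 734
  O-H: 2 × 473 = 946
  O=O: 1 × 510 = 510
  Σ(broken) = 7158 kJ
Bonds formed (products):
  C-C: 2 × 354 = 708
  C-H: 8 × 426 = 3408
  C=O: 2 × 774 = 1548
  O-H: 4 × 473 = 1892
  Σ(formed) = 7556 kJ
ΔH = Σ(broken) − Σ(formed) = 7158 − 7556 = −398 kJ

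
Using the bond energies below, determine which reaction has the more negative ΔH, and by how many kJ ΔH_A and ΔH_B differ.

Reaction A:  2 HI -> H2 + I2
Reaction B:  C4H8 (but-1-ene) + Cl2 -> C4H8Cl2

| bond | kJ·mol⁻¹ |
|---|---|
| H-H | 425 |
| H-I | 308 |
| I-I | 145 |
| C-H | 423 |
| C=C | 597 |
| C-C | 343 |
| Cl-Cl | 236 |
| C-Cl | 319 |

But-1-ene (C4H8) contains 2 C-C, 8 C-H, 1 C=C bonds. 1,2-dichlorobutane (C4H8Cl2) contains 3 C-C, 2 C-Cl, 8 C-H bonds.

Reaction B, by 194 kJ

Reaction A:
  Bonds broken (reactants):
    H-I: 2 × 308 = 616
    Σ(broken) = 616 kJ
  Bonds formed (products):
    H-H: 1 × 425 = 425
    I-I: 1 × 145 = 145
    Σ(formed) = 570 kJ
  ΔH_A = 616 − 570 = +46 kJ
Reaction B:
  Bonds broken (reactants):
    C-C: 2 × 343 = 686
    C-H: 8 × 423 = 3384
    C=C: 1 × 597 = 597
    Cl-Cl: 1 × 236 = 236
    Σ(broken) = 4903 kJ
  Bonds formed (products):
    C-C: 3 × 343 = 1029
    C-Cl: 2 × 319 = 638
    C-H: 8 × 423 = 3384
    Σ(formed) = 5051 kJ
  ΔH_B = 4903 − 5051 = −148 kJ
ΔH_A − ΔH_B = +194 kJ, so reaction B has the more negative ΔH; |ΔH_A − ΔH_B| = 194 kJ.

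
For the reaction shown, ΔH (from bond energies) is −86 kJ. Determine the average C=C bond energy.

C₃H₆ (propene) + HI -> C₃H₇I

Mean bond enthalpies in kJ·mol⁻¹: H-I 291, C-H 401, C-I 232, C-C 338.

D(C=C) ≈ 594 kJ/mol

Let D be the C=C bond energy.
Σ(broken) = 1×338 + 6×401 + 1×D + 1×291 = 3035 + D
Σ(formed) = 2×338 + 7×401 + 1×232 = 3715
ΔH = Σ(broken) − Σ(formed) = (3035 + D) − (3715) = −680 + D
Setting this equal to −86 kJ gives D = 594 kJ/mol.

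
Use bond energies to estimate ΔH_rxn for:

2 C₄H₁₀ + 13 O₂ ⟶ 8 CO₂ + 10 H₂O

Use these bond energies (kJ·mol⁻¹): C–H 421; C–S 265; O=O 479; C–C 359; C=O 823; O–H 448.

Bonds broken (reactants):
  C–C: 6 × 359 = 2154
  C–H: 20 × 421 = 8420
  O=O: 13 × 479 = 6227
  Σ(broken) = 16801 kJ
Bonds formed (products):
  C=O: 16 × 823 = 13168
  O–H: 20 × 448 = 8960
  Σ(formed) = 22128 kJ
ΔH = Σ(broken) − Σ(formed) = 16801 − 22128 = −5327 kJ

ΔH ≈ −5327 kJ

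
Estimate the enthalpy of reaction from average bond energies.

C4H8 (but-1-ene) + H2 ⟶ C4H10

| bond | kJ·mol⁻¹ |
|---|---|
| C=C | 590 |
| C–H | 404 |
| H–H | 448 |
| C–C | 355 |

ΔH ≈ −125 kJ

Bonds broken (reactants):
  C–C: 2 × 355 = 710
  C–H: 8 × 404 = 3232
  C=C: 1 × 590 = 590
  H–H: 1 × 448 = 448
  Σ(broken) = 4980 kJ
Bonds formed (products):
  C–C: 3 × 355 = 1065
  C–H: 10 × 404 = 4040
  Σ(formed) = 5105 kJ
ΔH = Σ(broken) − Σ(formed) = 4980 − 5105 = −125 kJ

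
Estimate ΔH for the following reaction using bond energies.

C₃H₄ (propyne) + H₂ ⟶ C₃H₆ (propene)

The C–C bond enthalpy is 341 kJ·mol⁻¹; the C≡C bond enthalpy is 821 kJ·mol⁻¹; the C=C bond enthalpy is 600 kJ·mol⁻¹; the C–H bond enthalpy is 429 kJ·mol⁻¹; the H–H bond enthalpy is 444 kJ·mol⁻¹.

ΔH ≈ −193 kJ

Bonds broken (reactants):
  C≡C: 1 × 821 = 821
  C–C: 1 × 341 = 341
  C–H: 4 × 429 = 1716
  H–H: 1 × 444 = 444
  Σ(broken) = 3322 kJ
Bonds formed (products):
  C–C: 1 × 341 = 341
  C–H: 6 × 429 = 2574
  C=C: 1 × 600 = 600
  Σ(formed) = 3515 kJ
ΔH = Σ(broken) − Σ(formed) = 3322 − 3515 = −193 kJ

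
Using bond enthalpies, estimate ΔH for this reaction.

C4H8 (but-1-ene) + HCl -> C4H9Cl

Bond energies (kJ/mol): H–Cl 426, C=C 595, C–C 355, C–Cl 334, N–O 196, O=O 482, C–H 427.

ΔH ≈ −95 kJ

Bonds broken (reactants):
  C–C: 2 × 355 = 710
  C–H: 8 × 427 = 3416
  C=C: 1 × 595 = 595
  H–Cl: 1 × 426 = 426
  Σ(broken) = 5147 kJ
Bonds formed (products):
  C–C: 3 × 355 = 1065
  C–Cl: 1 × 334 = 334
  C–H: 9 × 427 = 3843
  Σ(formed) = 5242 kJ
ΔH = Σ(broken) − Σ(formed) = 5147 − 5242 = −95 kJ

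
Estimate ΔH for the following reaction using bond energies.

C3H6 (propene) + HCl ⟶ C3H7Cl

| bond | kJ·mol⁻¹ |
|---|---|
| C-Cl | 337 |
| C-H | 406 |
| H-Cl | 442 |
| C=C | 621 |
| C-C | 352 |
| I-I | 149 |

Bonds broken (reactants):
  C-C: 1 × 352 = 352
  C-H: 6 × 406 = 2436
  C=C: 1 × 621 = 621
  H-Cl: 1 × 442 = 442
  Σ(broken) = 3851 kJ
Bonds formed (products):
  C-C: 2 × 352 = 704
  C-Cl: 1 × 337 = 337
  C-H: 7 × 406 = 2842
  Σ(formed) = 3883 kJ
ΔH = Σ(broken) − Σ(formed) = 3851 − 3883 = −32 kJ

ΔH ≈ −32 kJ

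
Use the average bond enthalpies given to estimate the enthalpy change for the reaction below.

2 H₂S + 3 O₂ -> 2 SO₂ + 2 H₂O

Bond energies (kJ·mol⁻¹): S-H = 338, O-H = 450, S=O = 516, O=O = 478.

ΔH ≈ −1078 kJ

Bonds broken (reactants):
  O=O: 3 × 478 = 1434
  S-H: 4 × 338 = 1352
  Σ(broken) = 2786 kJ
Bonds formed (products):
  O-H: 4 × 450 = 1800
  S=O: 4 × 516 = 2064
  Σ(formed) = 3864 kJ
ΔH = Σ(broken) − Σ(formed) = 2786 − 3864 = −1078 kJ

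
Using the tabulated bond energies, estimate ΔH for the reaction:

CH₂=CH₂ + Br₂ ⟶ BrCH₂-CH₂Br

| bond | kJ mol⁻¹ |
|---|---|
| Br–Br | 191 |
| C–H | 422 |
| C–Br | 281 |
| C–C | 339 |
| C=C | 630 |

Bonds broken (reactants):
  Br–Br: 1 × 191 = 191
  C–H: 4 × 422 = 1688
  C=C: 1 × 630 = 630
  Σ(broken) = 2509 kJ
Bonds formed (products):
  C–Br: 2 × 281 = 562
  C–C: 1 × 339 = 339
  C–H: 4 × 422 = 1688
  Σ(formed) = 2589 kJ
ΔH = Σ(broken) − Σ(formed) = 2509 − 2589 = −80 kJ

ΔH ≈ −80 kJ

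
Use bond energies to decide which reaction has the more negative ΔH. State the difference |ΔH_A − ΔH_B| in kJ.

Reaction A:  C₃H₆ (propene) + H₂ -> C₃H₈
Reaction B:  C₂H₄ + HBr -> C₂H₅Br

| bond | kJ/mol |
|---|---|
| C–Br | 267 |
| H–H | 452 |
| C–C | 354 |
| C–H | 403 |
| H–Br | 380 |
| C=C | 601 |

Reaction A:
  Bonds broken (reactants):
    C–C: 1 × 354 = 354
    C–H: 6 × 403 = 2418
    C=C: 1 × 601 = 601
    H–H: 1 × 452 = 452
    Σ(broken) = 3825 kJ
  Bonds formed (products):
    C–C: 2 × 354 = 708
    C–H: 8 × 403 = 3224
    Σ(formed) = 3932 kJ
  ΔH_A = 3825 − 3932 = −107 kJ
Reaction B:
  Bonds broken (reactants):
    C–H: 4 × 403 = 1612
    C=C: 1 × 601 = 601
    H–Br: 1 × 380 = 380
    Σ(broken) = 2593 kJ
  Bonds formed (products):
    C–Br: 1 × 267 = 267
    C–C: 1 × 354 = 354
    C–H: 5 × 403 = 2015
    Σ(formed) = 2636 kJ
  ΔH_B = 2593 − 2636 = −43 kJ
ΔH_A − ΔH_B = −64 kJ, so reaction A has the more negative ΔH; |ΔH_A − ΔH_B| = 64 kJ.

Reaction A, by 64 kJ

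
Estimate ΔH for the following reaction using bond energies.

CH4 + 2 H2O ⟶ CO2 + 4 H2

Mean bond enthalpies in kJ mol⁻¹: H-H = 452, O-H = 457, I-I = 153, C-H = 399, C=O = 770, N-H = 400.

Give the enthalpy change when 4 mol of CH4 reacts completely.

ΔH = +304 kJ

Bonds broken (reactants):
  C-H: 4 × 399 = 1596
  O-H: 4 × 457 = 1828
  Σ(broken) = 3424 kJ
Bonds formed (products):
  C=O: 2 × 770 = 1540
  H-H: 4 × 452 = 1808
  Σ(formed) = 3348 kJ
ΔH = Σ(broken) − Σ(formed) = 3424 − 3348 = +76 kJ
For 4× the reaction as written: 4 × (+76) = +304 kJ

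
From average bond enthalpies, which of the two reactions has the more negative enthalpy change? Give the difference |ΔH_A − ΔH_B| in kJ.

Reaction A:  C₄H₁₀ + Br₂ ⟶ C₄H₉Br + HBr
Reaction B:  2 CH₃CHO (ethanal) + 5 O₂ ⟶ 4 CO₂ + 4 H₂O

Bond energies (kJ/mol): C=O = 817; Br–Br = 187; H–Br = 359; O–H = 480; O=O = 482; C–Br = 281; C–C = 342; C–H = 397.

Reaction B, by 2416 kJ

Reaction A:
  Bonds broken (reactants):
    Br–Br: 1 × 187 = 187
    C–C: 3 × 342 = 1026
    C–H: 10 × 397 = 3970
    Σ(broken) = 5183 kJ
  Bonds formed (products):
    C–Br: 1 × 281 = 281
    C–C: 3 × 342 = 1026
    C–H: 9 × 397 = 3573
    H–Br: 1 × 359 = 359
    Σ(formed) = 5239 kJ
  ΔH_A = 5183 − 5239 = −56 kJ
Reaction B:
  Bonds broken (reactants):
    C–C: 2 × 342 = 684
    C–H: 8 × 397 = 3176
    C=O: 2 × 817 = 1634
    O=O: 5 × 482 = 2410
    Σ(broken) = 7904 kJ
  Bonds formed (products):
    C=O: 8 × 817 = 6536
    O–H: 8 × 480 = 3840
    Σ(formed) = 10376 kJ
  ΔH_B = 7904 − 10376 = −2472 kJ
ΔH_A − ΔH_B = +2416 kJ, so reaction B has the more negative ΔH; |ΔH_A − ΔH_B| = 2416 kJ.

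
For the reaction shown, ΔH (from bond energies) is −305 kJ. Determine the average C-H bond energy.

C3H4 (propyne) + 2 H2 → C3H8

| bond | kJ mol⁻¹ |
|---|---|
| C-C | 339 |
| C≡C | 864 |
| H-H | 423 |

D(C-H) ≈ 419 kJ/mol

Let D be the C-H bond energy.
Σ(broken) = 1×864 + 1×339 + 4×D + 2×423 = 2049 + 4D
Σ(formed) = 2×339 + 8×D = 678 + 8D
ΔH = Σ(broken) − Σ(formed) = (2049 + 4D) − (678 + 8D) = +1371 − 4D
Setting this equal to −305 kJ gives 4D = 1676, so D = 419 kJ/mol.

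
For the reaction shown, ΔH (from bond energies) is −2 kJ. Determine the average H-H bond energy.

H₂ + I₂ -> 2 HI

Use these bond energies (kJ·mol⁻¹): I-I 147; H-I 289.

Let D be the H-H bond energy.
Σ(broken) = 1×D + 1×147 = 147 + D
Σ(formed) = 2×289 = 578
ΔH = Σ(broken) − Σ(formed) = (147 + D) − (578) = −431 + D
Setting this equal to −2 kJ gives D = 429 kJ/mol.

D(H-H) ≈ 429 kJ/mol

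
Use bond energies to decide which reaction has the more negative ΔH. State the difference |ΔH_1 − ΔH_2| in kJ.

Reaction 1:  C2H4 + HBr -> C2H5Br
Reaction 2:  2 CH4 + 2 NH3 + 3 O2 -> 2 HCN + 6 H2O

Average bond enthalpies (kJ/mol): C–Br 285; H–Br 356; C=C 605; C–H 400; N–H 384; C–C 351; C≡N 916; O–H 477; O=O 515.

Reaction 2, by 1232 kJ

Reaction 1:
  Bonds broken (reactants):
    C–H: 4 × 400 = 1600
    C=C: 1 × 605 = 605
    H–Br: 1 × 356 = 356
    Σ(broken) = 2561 kJ
  Bonds formed (products):
    C–Br: 1 × 285 = 285
    C–C: 1 × 351 = 351
    C–H: 5 × 400 = 2000
    Σ(formed) = 2636 kJ
  ΔH_1 = 2561 − 2636 = −75 kJ
Reaction 2:
  Bonds broken (reactants):
    C–H: 8 × 400 = 3200
    N–H: 6 × 384 = 2304
    O=O: 3 × 515 = 1545
    Σ(broken) = 7049 kJ
  Bonds formed (products):
    C≡N: 2 × 916 = 1832
    C–H: 2 × 400 = 800
    O–H: 12 × 477 = 5724
    Σ(formed) = 8356 kJ
  ΔH_2 = 7049 − 8356 = −1307 kJ
ΔH_1 − ΔH_2 = +1232 kJ, so reaction 2 has the more negative ΔH; |ΔH_1 − ΔH_2| = 1232 kJ.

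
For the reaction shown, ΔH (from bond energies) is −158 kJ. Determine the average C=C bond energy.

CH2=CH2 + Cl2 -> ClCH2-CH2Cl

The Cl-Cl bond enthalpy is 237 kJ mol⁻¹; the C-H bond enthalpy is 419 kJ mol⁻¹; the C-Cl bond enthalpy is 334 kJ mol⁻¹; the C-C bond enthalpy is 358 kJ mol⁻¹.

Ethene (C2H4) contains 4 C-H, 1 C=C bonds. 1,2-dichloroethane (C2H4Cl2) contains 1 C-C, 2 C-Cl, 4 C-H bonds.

Let D be the C=C bond energy.
Σ(broken) = 4×419 + 1×D + 1×237 = 1913 + D
Σ(formed) = 1×358 + 2×334 + 4×419 = 2702
ΔH = Σ(broken) − Σ(formed) = (1913 + D) − (2702) = −789 + D
Setting this equal to −158 kJ gives D = 631 kJ/mol.

D(C=C) ≈ 631 kJ/mol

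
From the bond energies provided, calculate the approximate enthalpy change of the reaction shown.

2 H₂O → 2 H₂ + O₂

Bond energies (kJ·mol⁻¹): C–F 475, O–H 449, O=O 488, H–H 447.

ΔH ≈ +414 kJ

Bonds broken (reactants):
  O–H: 4 × 449 = 1796
  Σ(broken) = 1796 kJ
Bonds formed (products):
  H–H: 2 × 447 = 894
  O=O: 1 × 488 = 488
  Σ(formed) = 1382 kJ
ΔH = Σ(broken) − Σ(formed) = 1796 − 1382 = +414 kJ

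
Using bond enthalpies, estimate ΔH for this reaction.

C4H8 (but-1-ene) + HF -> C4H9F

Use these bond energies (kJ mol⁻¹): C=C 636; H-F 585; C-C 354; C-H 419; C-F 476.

ΔH ≈ −28 kJ

Bonds broken (reactants):
  C-C: 2 × 354 = 708
  C-H: 8 × 419 = 3352
  C=C: 1 × 636 = 636
  H-F: 1 × 585 = 585
  Σ(broken) = 5281 kJ
Bonds formed (products):
  C-C: 3 × 354 = 1062
  C-F: 1 × 476 = 476
  C-H: 9 × 419 = 3771
  Σ(formed) = 5309 kJ
ΔH = Σ(broken) − Σ(formed) = 5281 − 5309 = −28 kJ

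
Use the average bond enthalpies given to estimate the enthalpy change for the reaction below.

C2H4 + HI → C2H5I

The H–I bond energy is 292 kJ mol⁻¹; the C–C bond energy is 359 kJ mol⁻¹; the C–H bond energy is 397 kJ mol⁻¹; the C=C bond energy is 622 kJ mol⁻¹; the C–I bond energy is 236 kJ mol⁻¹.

ΔH ≈ −78 kJ

Bonds broken (reactants):
  C–H: 4 × 397 = 1588
  C=C: 1 × 622 = 622
  H–I: 1 × 292 = 292
  Σ(broken) = 2502 kJ
Bonds formed (products):
  C–C: 1 × 359 = 359
  C–H: 5 × 397 = 1985
  C–I: 1 × 236 = 236
  Σ(formed) = 2580 kJ
ΔH = Σ(broken) − Σ(formed) = 2502 − 2580 = −78 kJ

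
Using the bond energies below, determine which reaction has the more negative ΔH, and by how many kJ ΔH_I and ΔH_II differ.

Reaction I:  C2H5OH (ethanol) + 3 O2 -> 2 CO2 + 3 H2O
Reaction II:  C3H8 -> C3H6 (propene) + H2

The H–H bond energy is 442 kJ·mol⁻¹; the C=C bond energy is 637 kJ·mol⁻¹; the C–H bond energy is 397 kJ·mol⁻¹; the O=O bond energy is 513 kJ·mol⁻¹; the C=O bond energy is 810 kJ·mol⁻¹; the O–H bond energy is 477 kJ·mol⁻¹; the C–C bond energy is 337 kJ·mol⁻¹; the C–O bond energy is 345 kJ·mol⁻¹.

Reaction I:
  Bonds broken (reactants):
    C–C: 1 × 337 = 337
    C–H: 5 × 397 = 1985
    C–O: 1 × 345 = 345
    O–H: 1 × 477 = 477
    O=O: 3 × 513 = 1539
    Σ(broken) = 4683 kJ
  Bonds formed (products):
    C=O: 4 × 810 = 3240
    O–H: 6 × 477 = 2862
    Σ(formed) = 6102 kJ
  ΔH_I = 4683 − 6102 = −1419 kJ
Reaction II:
  Bonds broken (reactants):
    C–C: 2 × 337 = 674
    C–H: 8 × 397 = 3176
    Σ(broken) = 3850 kJ
  Bonds formed (products):
    C–C: 1 × 337 = 337
    C–H: 6 × 397 = 2382
    C=C: 1 × 637 = 637
    H–H: 1 × 442 = 442
    Σ(formed) = 3798 kJ
  ΔH_II = 3850 − 3798 = +52 kJ
ΔH_I − ΔH_II = −1471 kJ, so reaction I has the more negative ΔH; |ΔH_I − ΔH_II| = 1471 kJ.

Reaction I, by 1471 kJ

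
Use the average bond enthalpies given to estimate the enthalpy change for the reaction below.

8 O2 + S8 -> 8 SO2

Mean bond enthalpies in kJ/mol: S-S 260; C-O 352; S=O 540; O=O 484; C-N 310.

ΔH ≈ −2688 kJ

Bonds broken (reactants):
  O=O: 8 × 484 = 3872
  S-S: 8 × 260 = 2080
  Σ(broken) = 5952 kJ
Bonds formed (products):
  S=O: 16 × 540 = 8640
  Σ(formed) = 8640 kJ
ΔH = Σ(broken) − Σ(formed) = 5952 − 8640 = −2688 kJ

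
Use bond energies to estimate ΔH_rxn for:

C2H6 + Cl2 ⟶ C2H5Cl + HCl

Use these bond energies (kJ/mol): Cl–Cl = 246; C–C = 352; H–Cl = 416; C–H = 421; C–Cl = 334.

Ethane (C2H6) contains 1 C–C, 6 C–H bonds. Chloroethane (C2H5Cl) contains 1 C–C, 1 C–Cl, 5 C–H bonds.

Bonds broken (reactants):
  C–C: 1 × 352 = 352
  C–H: 6 × 421 = 2526
  Cl–Cl: 1 × 246 = 246
  Σ(broken) = 3124 kJ
Bonds formed (products):
  C–C: 1 × 352 = 352
  C–Cl: 1 × 334 = 334
  C–H: 5 × 421 = 2105
  H–Cl: 1 × 416 = 416
  Σ(formed) = 3207 kJ
ΔH = Σ(broken) − Σ(formed) = 3124 − 3207 = −83 kJ

ΔH ≈ −83 kJ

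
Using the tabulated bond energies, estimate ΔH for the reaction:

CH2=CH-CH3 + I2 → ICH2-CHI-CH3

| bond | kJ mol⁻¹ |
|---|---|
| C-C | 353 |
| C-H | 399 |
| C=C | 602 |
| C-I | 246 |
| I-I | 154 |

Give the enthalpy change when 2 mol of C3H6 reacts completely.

Bonds broken (reactants):
  C-C: 1 × 353 = 353
  C-H: 6 × 399 = 2394
  C=C: 1 × 602 = 602
  I-I: 1 × 154 = 154
  Σ(broken) = 3503 kJ
Bonds formed (products):
  C-C: 2 × 353 = 706
  C-H: 6 × 399 = 2394
  C-I: 2 × 246 = 492
  Σ(formed) = 3592 kJ
ΔH = Σ(broken) − Σ(formed) = 3503 − 3592 = −89 kJ
For 2× the reaction as written: 2 × (−89) = −178 kJ

ΔH = −178 kJ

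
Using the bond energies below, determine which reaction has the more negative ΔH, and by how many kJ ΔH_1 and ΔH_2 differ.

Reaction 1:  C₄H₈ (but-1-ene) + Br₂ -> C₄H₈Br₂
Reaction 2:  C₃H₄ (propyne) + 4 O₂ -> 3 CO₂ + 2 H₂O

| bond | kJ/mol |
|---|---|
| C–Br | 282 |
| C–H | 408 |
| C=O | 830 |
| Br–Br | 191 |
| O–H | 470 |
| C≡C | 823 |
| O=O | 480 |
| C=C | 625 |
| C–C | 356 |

Reaction 2, by 2025 kJ

Reaction 1:
  Bonds broken (reactants):
    Br–Br: 1 × 191 = 191
    C–C: 2 × 356 = 712
    C–H: 8 × 408 = 3264
    C=C: 1 × 625 = 625
    Σ(broken) = 4792 kJ
  Bonds formed (products):
    C–Br: 2 × 282 = 564
    C–C: 3 × 356 = 1068
    C–H: 8 × 408 = 3264
    Σ(formed) = 4896 kJ
  ΔH_1 = 4792 − 4896 = −104 kJ
Reaction 2:
  Bonds broken (reactants):
    C≡C: 1 × 823 = 823
    C–C: 1 × 356 = 356
    C–H: 4 × 408 = 1632
    O=O: 4 × 480 = 1920
    Σ(broken) = 4731 kJ
  Bonds formed (products):
    C=O: 6 × 830 = 4980
    O–H: 4 × 470 = 1880
    Σ(formed) = 6860 kJ
  ΔH_2 = 4731 − 6860 = −2129 kJ
ΔH_1 − ΔH_2 = +2025 kJ, so reaction 2 has the more negative ΔH; |ΔH_1 − ΔH_2| = 2025 kJ.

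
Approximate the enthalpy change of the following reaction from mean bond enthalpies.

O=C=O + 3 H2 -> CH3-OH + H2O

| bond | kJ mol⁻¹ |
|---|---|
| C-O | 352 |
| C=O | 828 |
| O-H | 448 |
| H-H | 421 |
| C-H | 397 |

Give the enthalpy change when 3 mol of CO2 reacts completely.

ΔH = +96 kJ

Bonds broken (reactants):
  C=O: 2 × 828 = 1656
  H-H: 3 × 421 = 1263
  Σ(broken) = 2919 kJ
Bonds formed (products):
  C-H: 3 × 397 = 1191
  C-O: 1 × 352 = 352
  O-H: 3 × 448 = 1344
  Σ(formed) = 2887 kJ
ΔH = Σ(broken) − Σ(formed) = 2919 − 2887 = +32 kJ
For 3× the reaction as written: 3 × (+32) = +96 kJ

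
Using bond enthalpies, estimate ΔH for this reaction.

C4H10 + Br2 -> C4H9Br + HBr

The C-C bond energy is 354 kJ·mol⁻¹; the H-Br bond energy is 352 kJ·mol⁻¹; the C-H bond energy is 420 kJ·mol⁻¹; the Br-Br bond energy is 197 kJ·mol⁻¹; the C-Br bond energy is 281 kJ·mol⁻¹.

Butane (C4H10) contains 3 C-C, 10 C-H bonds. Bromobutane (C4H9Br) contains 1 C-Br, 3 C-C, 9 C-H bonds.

ΔH ≈ −16 kJ

Bonds broken (reactants):
  Br-Br: 1 × 197 = 197
  C-C: 3 × 354 = 1062
  C-H: 10 × 420 = 4200
  Σ(broken) = 5459 kJ
Bonds formed (products):
  C-Br: 1 × 281 = 281
  C-C: 3 × 354 = 1062
  C-H: 9 × 420 = 3780
  H-Br: 1 × 352 = 352
  Σ(formed) = 5475 kJ
ΔH = Σ(broken) − Σ(formed) = 5459 − 5475 = −16 kJ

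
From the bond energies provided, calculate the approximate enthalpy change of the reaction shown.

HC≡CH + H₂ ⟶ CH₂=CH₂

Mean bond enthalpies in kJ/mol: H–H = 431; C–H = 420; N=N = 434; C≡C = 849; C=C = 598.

ΔH ≈ −158 kJ

Bonds broken (reactants):
  C≡C: 1 × 849 = 849
  C–H: 2 × 420 = 840
  H–H: 1 × 431 = 431
  Σ(broken) = 2120 kJ
Bonds formed (products):
  C–H: 4 × 420 = 1680
  C=C: 1 × 598 = 598
  Σ(formed) = 2278 kJ
ΔH = Σ(broken) − Σ(formed) = 2120 − 2278 = −158 kJ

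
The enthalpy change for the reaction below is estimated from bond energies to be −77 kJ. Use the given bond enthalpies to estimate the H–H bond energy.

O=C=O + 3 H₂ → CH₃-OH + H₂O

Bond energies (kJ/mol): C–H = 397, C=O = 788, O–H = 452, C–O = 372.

D(H–H) ≈ 422 kJ/mol

Let D be the H–H bond energy.
Σ(broken) = 2×788 + 3×D = 1576 + 3D
Σ(formed) = 3×397 + 1×372 + 3×452 = 2919
ΔH = Σ(broken) − Σ(formed) = (1576 + 3D) − (2919) = −1343 + 3D
Setting this equal to −77 kJ gives 3D = 1266, so D = 422 kJ/mol.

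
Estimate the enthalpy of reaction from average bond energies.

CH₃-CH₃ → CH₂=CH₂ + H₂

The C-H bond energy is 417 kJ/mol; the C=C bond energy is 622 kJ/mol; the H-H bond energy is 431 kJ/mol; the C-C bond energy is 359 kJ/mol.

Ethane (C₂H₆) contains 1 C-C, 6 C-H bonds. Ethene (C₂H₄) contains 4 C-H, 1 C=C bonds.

Bonds broken (reactants):
  C-C: 1 × 359 = 359
  C-H: 6 × 417 = 2502
  Σ(broken) = 2861 kJ
Bonds formed (products):
  C-H: 4 × 417 = 1668
  C=C: 1 × 622 = 622
  H-H: 1 × 431 = 431
  Σ(formed) = 2721 kJ
ΔH = Σ(broken) − Σ(formed) = 2861 − 2721 = +140 kJ

ΔH ≈ +140 kJ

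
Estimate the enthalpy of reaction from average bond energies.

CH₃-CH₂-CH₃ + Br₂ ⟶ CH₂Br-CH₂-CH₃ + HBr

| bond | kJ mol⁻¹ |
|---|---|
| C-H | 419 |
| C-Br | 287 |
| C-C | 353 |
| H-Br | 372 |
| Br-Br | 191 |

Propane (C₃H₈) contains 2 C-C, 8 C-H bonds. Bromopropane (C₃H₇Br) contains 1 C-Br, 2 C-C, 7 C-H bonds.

ΔH ≈ −49 kJ

Bonds broken (reactants):
  Br-Br: 1 × 191 = 191
  C-C: 2 × 353 = 706
  C-H: 8 × 419 = 3352
  Σ(broken) = 4249 kJ
Bonds formed (products):
  C-Br: 1 × 287 = 287
  C-C: 2 × 353 = 706
  C-H: 7 × 419 = 2933
  H-Br: 1 × 372 = 372
  Σ(formed) = 4298 kJ
ΔH = Σ(broken) − Σ(formed) = 4249 − 4298 = −49 kJ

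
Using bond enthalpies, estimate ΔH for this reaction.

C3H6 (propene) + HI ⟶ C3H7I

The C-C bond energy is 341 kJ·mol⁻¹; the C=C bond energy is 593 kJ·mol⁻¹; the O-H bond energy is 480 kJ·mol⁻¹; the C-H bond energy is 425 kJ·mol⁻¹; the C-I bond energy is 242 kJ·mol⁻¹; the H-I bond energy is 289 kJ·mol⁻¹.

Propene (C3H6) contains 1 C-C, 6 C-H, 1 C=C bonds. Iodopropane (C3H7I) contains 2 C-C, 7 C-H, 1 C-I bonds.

Bonds broken (reactants):
  C-C: 1 × 341 = 341
  C-H: 6 × 425 = 2550
  C=C: 1 × 593 = 593
  H-I: 1 × 289 = 289
  Σ(broken) = 3773 kJ
Bonds formed (products):
  C-C: 2 × 341 = 682
  C-H: 7 × 425 = 2975
  C-I: 1 × 242 = 242
  Σ(formed) = 3899 kJ
ΔH = Σ(broken) − Σ(formed) = 3773 − 3899 = −126 kJ

ΔH ≈ −126 kJ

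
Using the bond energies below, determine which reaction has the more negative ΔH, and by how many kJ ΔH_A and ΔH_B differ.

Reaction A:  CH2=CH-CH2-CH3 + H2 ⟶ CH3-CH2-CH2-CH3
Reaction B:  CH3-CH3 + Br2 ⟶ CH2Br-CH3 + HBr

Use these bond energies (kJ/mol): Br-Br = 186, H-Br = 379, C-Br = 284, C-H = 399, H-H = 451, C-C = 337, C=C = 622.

Reaction B, by 16 kJ

Reaction A:
  Bonds broken (reactants):
    C-C: 2 × 337 = 674
    C-H: 8 × 399 = 3192
    C=C: 1 × 622 = 622
    H-H: 1 × 451 = 451
    Σ(broken) = 4939 kJ
  Bonds formed (products):
    C-C: 3 × 337 = 1011
    C-H: 10 × 399 = 3990
    Σ(formed) = 5001 kJ
  ΔH_A = 4939 − 5001 = −62 kJ
Reaction B:
  Bonds broken (reactants):
    Br-Br: 1 × 186 = 186
    C-C: 1 × 337 = 337
    C-H: 6 × 399 = 2394
    Σ(broken) = 2917 kJ
  Bonds formed (products):
    C-Br: 1 × 284 = 284
    C-C: 1 × 337 = 337
    C-H: 5 × 399 = 1995
    H-Br: 1 × 379 = 379
    Σ(formed) = 2995 kJ
  ΔH_B = 2917 − 2995 = −78 kJ
ΔH_A − ΔH_B = +16 kJ, so reaction B has the more negative ΔH; |ΔH_A − ΔH_B| = 16 kJ.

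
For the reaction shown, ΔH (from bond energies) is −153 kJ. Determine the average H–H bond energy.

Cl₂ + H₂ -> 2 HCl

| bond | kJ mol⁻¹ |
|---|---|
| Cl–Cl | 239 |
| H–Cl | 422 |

D(H–H) ≈ 452 kJ/mol

Let D be the H–H bond energy.
Σ(broken) = 1×239 + 1×D = 239 + D
Σ(formed) = 2×422 = 844
ΔH = Σ(broken) − Σ(formed) = (239 + D) − (844) = −605 + D
Setting this equal to −153 kJ gives D = 452 kJ/mol.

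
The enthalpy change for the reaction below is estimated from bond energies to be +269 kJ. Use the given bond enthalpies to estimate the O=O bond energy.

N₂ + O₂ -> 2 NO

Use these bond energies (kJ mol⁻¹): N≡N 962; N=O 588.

D(O=O) ≈ 483 kJ/mol

Let D be the O=O bond energy.
Σ(broken) = 1×962 + 1×D = 962 + D
Σ(formed) = 2×588 = 1176
ΔH = Σ(broken) − Σ(formed) = (962 + D) − (1176) = −214 + D
Setting this equal to +269 kJ gives D = 483 kJ/mol.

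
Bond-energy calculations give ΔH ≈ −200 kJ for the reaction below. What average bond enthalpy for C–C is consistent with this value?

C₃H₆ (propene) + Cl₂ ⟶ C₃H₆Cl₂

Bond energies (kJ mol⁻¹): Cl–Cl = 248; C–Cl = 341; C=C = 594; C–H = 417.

D(C–C) ≈ 360 kJ/mol

Let D be the C–C bond energy.
Σ(broken) = 1×D + 6×417 + 1×594 + 1×248 = 3344 + D
Σ(formed) = 2×D + 2×341 + 6×417 = 3184 + 2D
ΔH = Σ(broken) − Σ(formed) = (3344 + D) − (3184 + 2D) = +160 − D
Setting this equal to −200 kJ gives D = 360 kJ/mol.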